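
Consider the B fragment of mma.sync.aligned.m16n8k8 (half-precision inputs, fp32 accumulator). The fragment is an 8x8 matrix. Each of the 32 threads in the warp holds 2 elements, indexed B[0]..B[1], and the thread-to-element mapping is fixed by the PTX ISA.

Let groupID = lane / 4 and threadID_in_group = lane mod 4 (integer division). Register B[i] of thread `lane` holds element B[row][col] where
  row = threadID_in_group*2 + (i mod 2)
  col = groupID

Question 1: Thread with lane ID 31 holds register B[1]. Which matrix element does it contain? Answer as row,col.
lane 31: gr=7 (31/4), th=3 (31%4)
i=1: r=3*2+1=7, c=gr=7

7,7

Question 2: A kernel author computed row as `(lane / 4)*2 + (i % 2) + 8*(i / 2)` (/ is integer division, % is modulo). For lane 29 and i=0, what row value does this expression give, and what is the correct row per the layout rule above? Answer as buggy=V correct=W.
`(lane / 4)*2 + (i % 2) + 8*(i / 2)`[29,0]=>14
29: grp=7,tig=1
[0] (1*2+0,7) = (2,7)
row: 14 vs 2

buggy=14 correct=2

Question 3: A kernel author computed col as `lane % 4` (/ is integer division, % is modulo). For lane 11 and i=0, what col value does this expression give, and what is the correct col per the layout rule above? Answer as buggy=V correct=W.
buggy=3 correct=2

`lane % 4`[11,0]=>3
L=11=>grp=11>>2=2, tig=11&3=3
[0]=>row 3·2+0=6  col grp=2
col: 3 vs 2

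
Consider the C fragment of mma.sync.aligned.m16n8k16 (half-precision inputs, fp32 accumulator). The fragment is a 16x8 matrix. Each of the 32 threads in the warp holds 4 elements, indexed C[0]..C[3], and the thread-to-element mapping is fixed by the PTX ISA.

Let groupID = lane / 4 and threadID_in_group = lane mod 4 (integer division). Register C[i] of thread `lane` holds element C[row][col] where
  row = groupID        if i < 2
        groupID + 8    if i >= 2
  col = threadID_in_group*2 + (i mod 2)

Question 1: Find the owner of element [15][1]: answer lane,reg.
28,3

r=15→G=7,rhi=1  c=1→T=0,p=1
L=7*4+0=28  i=1*2+1=3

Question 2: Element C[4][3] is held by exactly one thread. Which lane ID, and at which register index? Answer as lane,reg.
r: 4->gid=4,r8=0  c: 3->tid=1,i&1=1
L=4*4+1=17  i=0*2+1=1

17,1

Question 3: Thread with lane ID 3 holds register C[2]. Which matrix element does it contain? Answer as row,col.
lane 3: G=0 (3/4), T=3 (3%4)
i=2: r=0+8=8, c=3*2+0=6

8,6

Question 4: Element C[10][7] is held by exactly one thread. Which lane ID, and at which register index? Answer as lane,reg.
r=10→G=2,rhi=1  c=7→T=3,p=1
L=2*4+3=11  i=1*2+1=3

11,3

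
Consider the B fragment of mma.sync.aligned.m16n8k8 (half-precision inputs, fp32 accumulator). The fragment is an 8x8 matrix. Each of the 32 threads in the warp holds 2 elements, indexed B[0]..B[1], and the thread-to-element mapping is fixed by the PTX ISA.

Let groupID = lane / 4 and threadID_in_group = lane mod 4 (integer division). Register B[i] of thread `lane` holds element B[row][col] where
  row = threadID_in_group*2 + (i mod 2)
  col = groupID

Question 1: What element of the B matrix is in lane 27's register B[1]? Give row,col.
7,6

lane 27: g=6 (27/4), t=3 (27%4)
i=1: r=3*2+1=7, c=g=6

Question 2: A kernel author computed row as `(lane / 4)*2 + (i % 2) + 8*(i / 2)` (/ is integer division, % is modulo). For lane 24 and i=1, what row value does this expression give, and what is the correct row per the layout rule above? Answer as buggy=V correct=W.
`(lane / 4)*2 + (i % 2) + 8*(i / 2)`[24,1]->13
lane 24->24/4=6, 24 mod 4=0
i=1  r:2·0+1->1  c:6
row: 13 vs 1

buggy=13 correct=1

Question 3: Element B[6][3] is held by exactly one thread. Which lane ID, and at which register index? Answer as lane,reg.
c: 3->gid=3  r: 6->tid=3,i&1=0
L=3*4+3=15  i=0=0

15,0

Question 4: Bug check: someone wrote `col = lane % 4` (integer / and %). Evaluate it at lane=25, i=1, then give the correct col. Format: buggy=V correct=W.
`lane % 4`[25,1]->1
lane 25->25/4=6, 25 mod 4=1
i=1  r:2·1+1->3  c:6
col: 1 vs 6

buggy=1 correct=6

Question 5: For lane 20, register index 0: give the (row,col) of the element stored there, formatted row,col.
0,5

L=20=>grp=20>>2=5, tig=20&3=0
[0]=>row 0·2+0=0  col grp=5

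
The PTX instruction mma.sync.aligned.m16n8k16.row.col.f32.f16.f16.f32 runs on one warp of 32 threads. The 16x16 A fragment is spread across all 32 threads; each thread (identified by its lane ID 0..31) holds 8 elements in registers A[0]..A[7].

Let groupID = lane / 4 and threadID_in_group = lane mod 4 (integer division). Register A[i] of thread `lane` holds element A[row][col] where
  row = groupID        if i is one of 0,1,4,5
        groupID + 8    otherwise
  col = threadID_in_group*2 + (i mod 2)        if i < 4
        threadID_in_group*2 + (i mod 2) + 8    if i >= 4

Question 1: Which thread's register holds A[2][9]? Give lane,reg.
8,5

r=2⇒gr=2,Rb=0  c=9⇒Cb=1,th=0,odd=1
L=2*4+0=8  i=1*4+0*2+1=5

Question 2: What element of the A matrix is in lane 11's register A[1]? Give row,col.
11: g=2,t=3
[1] (2+0,3*2+1+0) = (2,7)

2,7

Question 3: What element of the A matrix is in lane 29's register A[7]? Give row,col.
15,11

lane 29→29/4=7, 29 mod 4=1
i=7  r:7+8→15  c:2·1+1+8→11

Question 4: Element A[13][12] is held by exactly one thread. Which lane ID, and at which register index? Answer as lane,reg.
22,6

r=13->g=5,rb=1  c=12->cb=1,t=2,b0=0
L=5*4+2=22  i=1*4+1*2+0=6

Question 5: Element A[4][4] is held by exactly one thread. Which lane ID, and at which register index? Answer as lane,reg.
18,0

r=4⇒gr=4,Rb=0  c=4⇒Cb=0,th=2,odd=0
L=4*4+2=18  i=0*4+0*2+0=0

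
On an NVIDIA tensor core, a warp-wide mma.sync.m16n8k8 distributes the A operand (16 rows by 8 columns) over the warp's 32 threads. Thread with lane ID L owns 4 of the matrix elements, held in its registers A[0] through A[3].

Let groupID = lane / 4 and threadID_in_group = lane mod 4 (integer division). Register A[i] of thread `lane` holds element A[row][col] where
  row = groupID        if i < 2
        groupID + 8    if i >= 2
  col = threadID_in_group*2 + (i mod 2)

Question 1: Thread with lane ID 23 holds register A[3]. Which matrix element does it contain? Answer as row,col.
13,7

L=23->gid=23>>2=5, tid=23&3=3
[3]->row 5+8=13  col 3·2+1=7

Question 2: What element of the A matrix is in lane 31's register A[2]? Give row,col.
15,6

lane 31: gid=7 (31/4), tid=3 (31%4)
i=2: r=7+8=15, c=3*2+0=6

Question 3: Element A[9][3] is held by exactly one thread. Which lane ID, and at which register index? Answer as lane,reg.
5,3

r: 9->gid=1,r8=1  c: 3->tid=1,i&1=1
L=1*4+1=5  i=1*2+1=3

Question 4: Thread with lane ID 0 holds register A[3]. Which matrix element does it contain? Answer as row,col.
lane 0: g=0 (0/4), t=0 (0%4)
i=3: r=0+8=8, c=0*2+1=1

8,1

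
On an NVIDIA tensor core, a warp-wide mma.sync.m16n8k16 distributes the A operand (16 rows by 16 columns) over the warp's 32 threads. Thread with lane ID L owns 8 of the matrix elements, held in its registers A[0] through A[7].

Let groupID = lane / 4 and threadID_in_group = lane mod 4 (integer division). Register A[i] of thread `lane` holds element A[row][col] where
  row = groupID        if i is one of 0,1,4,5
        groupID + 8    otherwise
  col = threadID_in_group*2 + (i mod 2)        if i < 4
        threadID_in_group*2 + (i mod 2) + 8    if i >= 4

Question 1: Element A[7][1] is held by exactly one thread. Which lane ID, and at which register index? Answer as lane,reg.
28,1

r=7->g=7,rb=0  c=1->cb=0,t=0,b0=1
L=7*4+0=28  i=0*4+0*2+1=1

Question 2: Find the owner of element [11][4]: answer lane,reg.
r=11→G=3,rhi=1  c=4→chi=0,T=2,p=0
L=3*4+2=14  i=0*4+1*2+0=2

14,2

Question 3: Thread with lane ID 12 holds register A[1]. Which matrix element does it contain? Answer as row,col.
3,1

lane 12: gid=3 (12/4), tid=0 (12%4)
i=1: r=3+0=3, c=0*2+1+0=1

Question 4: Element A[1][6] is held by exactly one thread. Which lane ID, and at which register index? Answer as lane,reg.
r:1=>grp=1,rB=0  c:6=>cB=0,tig=3,lo=0
L=1*4+3=7  i=0*4+0*2+0=0

7,0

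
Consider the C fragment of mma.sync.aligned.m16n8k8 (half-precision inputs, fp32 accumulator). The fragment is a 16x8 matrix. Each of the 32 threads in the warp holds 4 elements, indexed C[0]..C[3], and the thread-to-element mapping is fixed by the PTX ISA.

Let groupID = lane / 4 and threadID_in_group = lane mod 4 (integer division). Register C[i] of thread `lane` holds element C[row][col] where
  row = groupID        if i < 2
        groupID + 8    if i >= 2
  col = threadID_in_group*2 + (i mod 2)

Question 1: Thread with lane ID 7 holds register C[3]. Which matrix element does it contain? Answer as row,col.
7: g=1,t=3
[3] (1+8,3*2+1) = (9,7)

9,7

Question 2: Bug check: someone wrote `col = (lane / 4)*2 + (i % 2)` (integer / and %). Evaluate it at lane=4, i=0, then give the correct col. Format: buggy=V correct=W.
buggy=2 correct=0

`(lane / 4)*2 + (i % 2)`[4,0]->2
lane 4->4/4=1, 4 mod 4=0
i=0  r:1+0->1  c:2·0+0->0
col: 2 vs 0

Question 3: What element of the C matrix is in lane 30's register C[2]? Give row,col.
30: gr=7,th=2
[2] (7+8,2*2+0) = (15,4)

15,4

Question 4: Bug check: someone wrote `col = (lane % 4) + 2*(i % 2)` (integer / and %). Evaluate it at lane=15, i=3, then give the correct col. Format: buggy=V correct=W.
`(lane % 4) + 2*(i % 2)`[15,3]=>5
lane 15=>15/4=3, 15 mod 4=3
i=3  r:3+8=>11  c:2·3+1=>7
col: 5 vs 7

buggy=5 correct=7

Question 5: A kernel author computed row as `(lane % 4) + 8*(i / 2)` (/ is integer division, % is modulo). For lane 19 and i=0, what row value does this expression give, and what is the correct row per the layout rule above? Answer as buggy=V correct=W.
`(lane % 4) + 8*(i / 2)`[19,0]->3
lane 19: g=4 (19/4), t=3 (19%4)
i=0: r=4+0=4, c=3*2+0=6
row: 3 vs 4

buggy=3 correct=4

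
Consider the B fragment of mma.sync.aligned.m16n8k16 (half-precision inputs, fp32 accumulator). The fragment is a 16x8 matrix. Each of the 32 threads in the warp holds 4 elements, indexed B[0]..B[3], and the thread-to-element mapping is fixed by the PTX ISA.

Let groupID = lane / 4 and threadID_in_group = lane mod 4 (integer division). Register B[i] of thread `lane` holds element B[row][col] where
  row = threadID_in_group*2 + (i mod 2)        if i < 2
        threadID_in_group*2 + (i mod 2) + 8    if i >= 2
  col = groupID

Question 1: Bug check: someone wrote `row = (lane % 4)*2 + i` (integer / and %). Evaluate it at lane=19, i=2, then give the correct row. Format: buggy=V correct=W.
`(lane % 4)*2 + i`[19,2]⇒8
L=19⇒gr=19>>2=4, th=19&3=3
[2]⇒row 3·2+0+8=14  col gr=4
row: 8 vs 14

buggy=8 correct=14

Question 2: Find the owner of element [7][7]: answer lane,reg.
c:7=>grp=7  r:7=>rB=0,tig=3,lo=1
L=7*4+3=31  i=0*2+1=1

31,1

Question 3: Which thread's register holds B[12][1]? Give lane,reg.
c=1⇒gr=1  r=12⇒Rb=1,th=2,odd=0
L=1*4+2=6  i=1*2+0=2

6,2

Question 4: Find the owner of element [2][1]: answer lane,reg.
c: 1->gid=1  r: 2->r8=0,tid=1,i&1=0
L=1*4+1=5  i=0*2+0=0

5,0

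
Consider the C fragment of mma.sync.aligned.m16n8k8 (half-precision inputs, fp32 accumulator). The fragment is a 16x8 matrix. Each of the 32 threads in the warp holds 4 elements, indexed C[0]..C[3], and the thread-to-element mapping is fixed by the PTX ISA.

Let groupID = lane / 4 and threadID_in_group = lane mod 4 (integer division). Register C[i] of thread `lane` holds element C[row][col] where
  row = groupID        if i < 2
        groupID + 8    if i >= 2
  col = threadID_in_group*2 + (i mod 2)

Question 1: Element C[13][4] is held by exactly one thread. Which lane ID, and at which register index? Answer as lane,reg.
22,2

r:13=>grp=5,rB=1  c:4=>tig=2,lo=0
L=5*4+2=22  i=1*2+0=2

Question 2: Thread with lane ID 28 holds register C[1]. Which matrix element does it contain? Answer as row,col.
L=28⇒gr=28>>2=7, th=28&3=0
[1]⇒row 7+0=7  col 0·2+1=1

7,1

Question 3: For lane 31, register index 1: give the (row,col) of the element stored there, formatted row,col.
lane 31: g=7 (31/4), t=3 (31%4)
i=1: r=7+0=7, c=3*2+1=7

7,7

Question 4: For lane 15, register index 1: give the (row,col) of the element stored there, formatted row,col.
3,7

lane 15: gid=3 (15/4), tid=3 (15%4)
i=1: r=3+0=3, c=3*2+1=7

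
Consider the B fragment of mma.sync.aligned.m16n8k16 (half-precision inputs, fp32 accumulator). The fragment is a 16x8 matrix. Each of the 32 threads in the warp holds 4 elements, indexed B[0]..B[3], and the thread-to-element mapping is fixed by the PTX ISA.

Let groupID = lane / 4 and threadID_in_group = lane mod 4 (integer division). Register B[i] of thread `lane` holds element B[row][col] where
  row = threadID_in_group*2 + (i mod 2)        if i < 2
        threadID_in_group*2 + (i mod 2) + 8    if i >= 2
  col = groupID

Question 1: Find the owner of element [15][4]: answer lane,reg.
19,3

c=4⇒gr=4  r=15⇒Rb=1,th=3,odd=1
L=4*4+3=19  i=1*2+1=3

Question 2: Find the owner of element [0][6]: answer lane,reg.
c=6→G=6  r=0→rhi=0,T=0,p=0
L=6*4+0=24  i=0*2+0=0

24,0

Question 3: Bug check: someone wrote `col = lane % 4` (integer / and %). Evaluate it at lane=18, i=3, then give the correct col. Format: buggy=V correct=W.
`lane % 4`[18,3]->2
L=18->gid=18>>2=4, tid=18&3=2
[3]->row 2·2+1+8=13  col gid=4
col: 2 vs 4

buggy=2 correct=4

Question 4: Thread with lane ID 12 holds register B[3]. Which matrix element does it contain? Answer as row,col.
lane 12: g=3 (12/4), t=0 (12%4)
i=3: r=0*2+1+8=9, c=g=3

9,3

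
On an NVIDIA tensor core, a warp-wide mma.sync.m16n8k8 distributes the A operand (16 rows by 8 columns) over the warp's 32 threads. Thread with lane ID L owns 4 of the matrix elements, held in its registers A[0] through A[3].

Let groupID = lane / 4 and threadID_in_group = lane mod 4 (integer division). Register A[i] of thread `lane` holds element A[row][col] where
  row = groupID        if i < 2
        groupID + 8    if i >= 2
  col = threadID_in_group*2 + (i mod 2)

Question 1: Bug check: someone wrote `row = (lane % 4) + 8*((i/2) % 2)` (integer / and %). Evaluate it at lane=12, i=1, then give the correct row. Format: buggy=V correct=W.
`(lane % 4) + 8*((i/2) % 2)`[12,1]=>0
lane 12=>12/4=3, 12 mod 4=0
i=1  r:3+0=>3  c:2·0+1=>1
row: 0 vs 3

buggy=0 correct=3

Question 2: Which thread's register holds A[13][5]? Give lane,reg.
22,3

r:13=>grp=5,rB=1  c:5=>tig=2,lo=1
L=5*4+2=22  i=1*2+1=3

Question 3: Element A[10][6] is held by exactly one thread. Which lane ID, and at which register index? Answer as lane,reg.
11,2

r=10->g=2,rb=1  c=6->t=3,b0=0
L=2*4+3=11  i=1*2+0=2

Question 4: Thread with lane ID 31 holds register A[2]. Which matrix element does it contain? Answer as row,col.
15,6

L=31->gid=31>>2=7, tid=31&3=3
[2]->row 7+8=15  col 3·2+0=6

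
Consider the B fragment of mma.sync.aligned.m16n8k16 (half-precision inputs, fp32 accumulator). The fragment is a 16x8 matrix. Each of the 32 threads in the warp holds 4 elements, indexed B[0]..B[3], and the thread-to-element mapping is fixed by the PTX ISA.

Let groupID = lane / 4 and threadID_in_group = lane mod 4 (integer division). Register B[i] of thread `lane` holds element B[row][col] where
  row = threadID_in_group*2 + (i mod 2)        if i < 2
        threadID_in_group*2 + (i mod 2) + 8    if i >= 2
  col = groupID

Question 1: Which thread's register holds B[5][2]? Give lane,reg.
c: 2->gid=2  r: 5->r8=0,tid=2,i&1=1
L=2*4+2=10  i=0*2+1=1

10,1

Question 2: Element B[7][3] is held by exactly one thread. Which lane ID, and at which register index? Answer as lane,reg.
15,1

c=3->g=3  r=7->rb=0,t=3,b0=1
L=3*4+3=15  i=0*2+1=1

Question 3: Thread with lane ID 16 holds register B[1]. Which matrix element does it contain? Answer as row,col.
lane 16: grp=4 (16/4), tig=0 (16%4)
i=1: r=0*2+1+0=1, c=grp=4

1,4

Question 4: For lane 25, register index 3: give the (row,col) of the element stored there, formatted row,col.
11,6

lane 25: grp=6 (25/4), tig=1 (25%4)
i=3: r=1*2+1+8=11, c=grp=6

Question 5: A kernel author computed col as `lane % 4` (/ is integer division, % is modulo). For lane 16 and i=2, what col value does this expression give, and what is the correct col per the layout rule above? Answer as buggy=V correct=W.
buggy=0 correct=4

`lane % 4`[16,2]->0
lane 16->16/4=4, 16 mod 4=0
i=2  r:2·0+0+8->8  c:4
col: 0 vs 4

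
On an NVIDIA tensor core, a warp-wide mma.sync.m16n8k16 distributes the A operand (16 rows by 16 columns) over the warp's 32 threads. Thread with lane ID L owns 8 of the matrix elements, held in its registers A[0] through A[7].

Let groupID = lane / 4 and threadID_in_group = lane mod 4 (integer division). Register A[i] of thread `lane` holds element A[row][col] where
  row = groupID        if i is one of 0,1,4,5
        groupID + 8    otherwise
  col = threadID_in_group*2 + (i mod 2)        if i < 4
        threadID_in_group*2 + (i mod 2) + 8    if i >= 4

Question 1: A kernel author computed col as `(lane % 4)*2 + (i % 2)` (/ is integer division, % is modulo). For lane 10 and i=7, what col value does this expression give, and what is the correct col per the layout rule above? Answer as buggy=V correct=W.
buggy=5 correct=13

`(lane % 4)*2 + (i % 2)`[10,7]->5
10: g=2,t=2
[7] (2+8,2*2+1+8) = (10,13)
col: 5 vs 13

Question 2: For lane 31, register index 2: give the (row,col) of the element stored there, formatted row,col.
15,6

lane 31->31/4=7, 31 mod 4=3
i=2  r:7+8->15  c:2·3+0+0->6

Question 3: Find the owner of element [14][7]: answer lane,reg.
r=14⇒gr=6,Rb=1  c=7⇒Cb=0,th=3,odd=1
L=6*4+3=27  i=0*4+1*2+1=3

27,3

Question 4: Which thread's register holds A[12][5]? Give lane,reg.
r=12→G=4,rhi=1  c=5→chi=0,T=2,p=1
L=4*4+2=18  i=0*4+1*2+1=3

18,3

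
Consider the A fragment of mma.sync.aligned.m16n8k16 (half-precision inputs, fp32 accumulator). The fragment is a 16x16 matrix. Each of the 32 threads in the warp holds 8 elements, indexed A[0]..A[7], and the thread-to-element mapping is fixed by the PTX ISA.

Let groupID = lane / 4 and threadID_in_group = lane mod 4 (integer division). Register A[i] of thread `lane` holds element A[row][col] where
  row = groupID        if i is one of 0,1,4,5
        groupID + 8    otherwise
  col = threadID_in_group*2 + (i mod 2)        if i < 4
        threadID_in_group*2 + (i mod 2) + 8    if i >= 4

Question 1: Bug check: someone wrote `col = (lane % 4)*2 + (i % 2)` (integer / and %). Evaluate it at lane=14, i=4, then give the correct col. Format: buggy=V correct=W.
buggy=4 correct=12

`(lane % 4)*2 + (i % 2)`[14,4]->4
lane 14: g=3 (14/4), t=2 (14%4)
i=4: r=3+0=3, c=2*2+0+8=12
col: 4 vs 12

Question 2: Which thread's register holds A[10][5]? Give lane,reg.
10,3

r=10⇒gr=2,Rb=1  c=5⇒Cb=0,th=2,odd=1
L=2*4+2=10  i=0*4+1*2+1=3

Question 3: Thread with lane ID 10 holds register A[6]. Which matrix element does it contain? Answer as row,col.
10,12

lane 10⇒10/4=2, 10 mod 4=2
i=6  r:2+8⇒10  c:2·2+0+8⇒12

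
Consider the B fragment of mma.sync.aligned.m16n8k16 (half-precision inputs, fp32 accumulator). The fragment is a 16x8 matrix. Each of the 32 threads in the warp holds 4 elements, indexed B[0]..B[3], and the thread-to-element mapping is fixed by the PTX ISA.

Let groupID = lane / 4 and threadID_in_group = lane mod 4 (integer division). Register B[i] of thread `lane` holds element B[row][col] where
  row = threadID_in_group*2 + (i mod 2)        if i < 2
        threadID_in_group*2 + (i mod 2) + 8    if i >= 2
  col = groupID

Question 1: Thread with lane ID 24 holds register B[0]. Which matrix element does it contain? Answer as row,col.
lane 24→24/4=6, 24 mod 4=0
i=0  r:2·0+0+0→0  c:6

0,6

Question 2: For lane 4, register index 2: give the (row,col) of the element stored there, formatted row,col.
8,1

lane 4⇒4/4=1, 4 mod 4=0
i=2  r:2·0+0+8⇒8  c:1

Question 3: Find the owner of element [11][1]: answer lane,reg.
5,3

c=1⇒gr=1  r=11⇒Rb=1,th=1,odd=1
L=1*4+1=5  i=1*2+1=3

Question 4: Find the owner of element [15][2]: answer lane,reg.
c:2=>grp=2  r:15=>rB=1,tig=3,lo=1
L=2*4+3=11  i=1*2+1=3

11,3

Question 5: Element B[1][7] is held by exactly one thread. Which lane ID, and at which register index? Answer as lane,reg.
c=7->g=7  r=1->rb=0,t=0,b0=1
L=7*4+0=28  i=0*2+1=1

28,1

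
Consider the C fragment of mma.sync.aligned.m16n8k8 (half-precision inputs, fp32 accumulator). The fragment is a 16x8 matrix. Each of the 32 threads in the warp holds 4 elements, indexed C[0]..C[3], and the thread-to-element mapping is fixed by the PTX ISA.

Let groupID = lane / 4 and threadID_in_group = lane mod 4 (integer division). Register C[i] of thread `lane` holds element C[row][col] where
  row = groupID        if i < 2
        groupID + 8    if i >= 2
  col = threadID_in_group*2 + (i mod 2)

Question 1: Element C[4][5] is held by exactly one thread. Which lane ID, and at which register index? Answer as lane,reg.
r=4⇒gr=4,Rb=0  c=5⇒th=2,odd=1
L=4*4+2=18  i=0*2+1=1

18,1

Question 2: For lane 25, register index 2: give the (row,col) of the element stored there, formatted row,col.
14,2

lane 25=>25/4=6, 25 mod 4=1
i=2  r:6+8=>14  c:2·1+0=>2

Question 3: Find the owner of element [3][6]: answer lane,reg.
15,0

r=3->g=3,rb=0  c=6->t=3,b0=0
L=3*4+3=15  i=0*2+0=0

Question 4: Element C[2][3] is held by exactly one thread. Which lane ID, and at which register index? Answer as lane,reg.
9,1

r=2->g=2,rb=0  c=3->t=1,b0=1
L=2*4+1=9  i=0*2+1=1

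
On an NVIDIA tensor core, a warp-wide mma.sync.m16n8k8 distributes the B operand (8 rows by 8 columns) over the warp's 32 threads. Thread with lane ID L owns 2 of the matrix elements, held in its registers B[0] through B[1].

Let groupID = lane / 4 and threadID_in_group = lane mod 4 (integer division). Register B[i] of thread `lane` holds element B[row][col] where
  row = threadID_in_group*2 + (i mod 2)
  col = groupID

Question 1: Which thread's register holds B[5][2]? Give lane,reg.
c=2⇒gr=2  r=5⇒th=2,odd=1
L=2*4+2=10  i=1=1

10,1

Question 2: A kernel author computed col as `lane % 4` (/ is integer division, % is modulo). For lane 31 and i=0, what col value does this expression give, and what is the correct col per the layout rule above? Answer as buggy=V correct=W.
buggy=3 correct=7

`lane % 4`[31,0]->3
lane 31: g=7 (31/4), t=3 (31%4)
i=0: r=3*2+0=6, c=g=7
col: 3 vs 7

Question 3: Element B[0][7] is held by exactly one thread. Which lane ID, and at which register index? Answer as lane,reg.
c=7->g=7  r=0->t=0,b0=0
L=7*4+0=28  i=0=0

28,0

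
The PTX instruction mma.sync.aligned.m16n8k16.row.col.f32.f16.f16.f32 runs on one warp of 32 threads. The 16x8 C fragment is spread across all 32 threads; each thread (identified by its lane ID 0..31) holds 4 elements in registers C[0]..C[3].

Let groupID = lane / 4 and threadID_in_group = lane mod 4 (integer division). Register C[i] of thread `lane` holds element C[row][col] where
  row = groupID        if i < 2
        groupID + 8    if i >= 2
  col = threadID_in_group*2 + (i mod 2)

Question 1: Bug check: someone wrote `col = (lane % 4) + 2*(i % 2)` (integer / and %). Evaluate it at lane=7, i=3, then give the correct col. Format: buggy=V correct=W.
buggy=5 correct=7

`(lane % 4) + 2*(i % 2)`[7,3]⇒5
7: gr=1,th=3
[3] (1+8,3*2+1) = (9,7)
col: 5 vs 7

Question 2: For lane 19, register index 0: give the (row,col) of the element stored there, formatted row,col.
lane 19->19/4=4, 19 mod 4=3
i=0  r:4+0->4  c:2·3+0->6

4,6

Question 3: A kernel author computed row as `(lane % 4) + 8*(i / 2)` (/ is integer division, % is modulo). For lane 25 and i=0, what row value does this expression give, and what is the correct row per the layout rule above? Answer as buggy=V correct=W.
buggy=1 correct=6

`(lane % 4) + 8*(i / 2)`[25,0]⇒1
L=25⇒gr=25>>2=6, th=25&3=1
[0]⇒row 6+0=6  col 1·2+0=2
row: 1 vs 6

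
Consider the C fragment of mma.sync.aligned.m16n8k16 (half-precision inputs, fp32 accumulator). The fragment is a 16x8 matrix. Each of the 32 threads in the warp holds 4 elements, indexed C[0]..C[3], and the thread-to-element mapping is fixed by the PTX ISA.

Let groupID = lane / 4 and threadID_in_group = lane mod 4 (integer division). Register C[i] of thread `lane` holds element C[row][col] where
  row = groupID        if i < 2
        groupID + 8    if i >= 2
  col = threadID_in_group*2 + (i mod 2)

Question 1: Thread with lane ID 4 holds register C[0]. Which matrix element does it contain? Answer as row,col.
1,0

4: g=1,t=0
[0] (1+0,0*2+0) = (1,0)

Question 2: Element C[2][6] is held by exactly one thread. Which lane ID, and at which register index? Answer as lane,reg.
11,0

r=2→G=2,rhi=0  c=6→T=3,p=0
L=2*4+3=11  i=0*2+0=0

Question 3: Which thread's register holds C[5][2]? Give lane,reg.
21,0

r=5->g=5,rb=0  c=2->t=1,b0=0
L=5*4+1=21  i=0*2+0=0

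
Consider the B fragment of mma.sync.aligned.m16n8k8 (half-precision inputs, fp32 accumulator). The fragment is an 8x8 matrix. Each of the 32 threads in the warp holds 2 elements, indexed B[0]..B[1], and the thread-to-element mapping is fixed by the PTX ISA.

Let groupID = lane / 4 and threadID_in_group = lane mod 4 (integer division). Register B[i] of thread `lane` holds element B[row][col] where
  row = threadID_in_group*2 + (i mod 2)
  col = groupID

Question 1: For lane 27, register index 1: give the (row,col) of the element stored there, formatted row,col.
lane 27⇒27/4=6, 27 mod 4=3
i=1  r:2·3+1⇒7  c:6

7,6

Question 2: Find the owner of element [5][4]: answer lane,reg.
c=4→G=4  r=5→T=2,p=1
L=4*4+2=18  i=1=1

18,1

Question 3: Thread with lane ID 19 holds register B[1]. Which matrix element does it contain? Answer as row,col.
7,4

lane 19->19/4=4, 19 mod 4=3
i=1  r:2·3+1->7  c:4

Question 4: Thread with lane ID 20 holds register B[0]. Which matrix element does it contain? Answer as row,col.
0,5

lane 20: grp=5 (20/4), tig=0 (20%4)
i=0: r=0*2+0=0, c=grp=5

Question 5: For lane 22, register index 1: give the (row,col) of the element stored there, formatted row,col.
5,5

lane 22⇒22/4=5, 22 mod 4=2
i=1  r:2·2+1⇒5  c:5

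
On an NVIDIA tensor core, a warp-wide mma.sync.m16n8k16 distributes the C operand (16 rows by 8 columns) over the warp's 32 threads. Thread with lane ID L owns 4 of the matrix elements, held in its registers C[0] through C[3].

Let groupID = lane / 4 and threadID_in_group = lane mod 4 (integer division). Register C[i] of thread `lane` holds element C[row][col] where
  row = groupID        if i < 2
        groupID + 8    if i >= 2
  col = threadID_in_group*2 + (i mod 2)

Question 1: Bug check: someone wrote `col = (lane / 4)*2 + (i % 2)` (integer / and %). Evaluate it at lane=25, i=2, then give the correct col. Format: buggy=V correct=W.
`(lane / 4)*2 + (i % 2)`[25,2]=>12
L=25=>grp=25>>2=6, tig=25&3=1
[2]=>row 6+8=14  col 1·2+0=2
col: 12 vs 2

buggy=12 correct=2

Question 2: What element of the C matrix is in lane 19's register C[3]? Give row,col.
12,7

lane 19->19/4=4, 19 mod 4=3
i=3  r:4+8->12  c:2·3+1->7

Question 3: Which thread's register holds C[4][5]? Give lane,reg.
r: 4->gid=4,r8=0  c: 5->tid=2,i&1=1
L=4*4+2=18  i=0*2+1=1

18,1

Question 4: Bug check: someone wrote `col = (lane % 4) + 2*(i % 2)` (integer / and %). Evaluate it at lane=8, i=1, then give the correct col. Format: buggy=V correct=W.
`(lane % 4) + 2*(i % 2)`[8,1]→2
8: G=2,T=0
[1] (2+0,0*2+1) = (2,1)
col: 2 vs 1

buggy=2 correct=1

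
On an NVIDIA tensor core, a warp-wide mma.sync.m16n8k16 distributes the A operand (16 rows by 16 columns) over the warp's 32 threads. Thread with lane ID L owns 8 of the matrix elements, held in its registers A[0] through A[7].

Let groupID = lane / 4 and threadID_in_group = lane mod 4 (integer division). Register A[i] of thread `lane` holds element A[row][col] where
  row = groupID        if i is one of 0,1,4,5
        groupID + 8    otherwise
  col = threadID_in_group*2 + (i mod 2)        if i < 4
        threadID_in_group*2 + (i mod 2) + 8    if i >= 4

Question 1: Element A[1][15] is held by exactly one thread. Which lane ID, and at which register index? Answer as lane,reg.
7,5

r=1⇒gr=1,Rb=0  c=15⇒Cb=1,th=3,odd=1
L=1*4+3=7  i=1*4+0*2+1=5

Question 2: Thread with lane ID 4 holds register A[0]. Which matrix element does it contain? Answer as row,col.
4: g=1,t=0
[0] (1+0,0*2+0+0) = (1,0)

1,0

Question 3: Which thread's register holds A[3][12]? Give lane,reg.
r=3->g=3,rb=0  c=12->cb=1,t=2,b0=0
L=3*4+2=14  i=1*4+0*2+0=4

14,4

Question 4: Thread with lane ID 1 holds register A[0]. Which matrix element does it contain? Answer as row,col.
1: g=0,t=1
[0] (0+0,1*2+0+0) = (0,2)

0,2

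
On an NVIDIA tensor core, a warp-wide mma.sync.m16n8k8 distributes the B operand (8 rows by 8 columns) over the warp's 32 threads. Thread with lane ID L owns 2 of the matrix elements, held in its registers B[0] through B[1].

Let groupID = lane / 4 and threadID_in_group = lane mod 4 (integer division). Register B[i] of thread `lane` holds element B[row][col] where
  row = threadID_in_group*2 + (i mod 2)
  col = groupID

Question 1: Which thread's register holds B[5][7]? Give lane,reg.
30,1

c:7=>grp=7  r:5=>tig=2,lo=1
L=7*4+2=30  i=1=1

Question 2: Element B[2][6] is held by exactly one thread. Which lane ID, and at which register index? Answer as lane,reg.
c: 6->gid=6  r: 2->tid=1,i&1=0
L=6*4+1=25  i=0=0

25,0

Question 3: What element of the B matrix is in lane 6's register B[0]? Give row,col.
4,1

L=6->gid=6>>2=1, tid=6&3=2
[0]->row 2·2+0=4  col gid=1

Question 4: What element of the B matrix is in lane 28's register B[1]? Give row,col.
1,7

lane 28: gr=7 (28/4), th=0 (28%4)
i=1: r=0*2+1=1, c=gr=7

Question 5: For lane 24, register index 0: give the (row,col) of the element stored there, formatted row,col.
0,6

24: G=6,T=0
[0] (0*2+0,6) = (0,6)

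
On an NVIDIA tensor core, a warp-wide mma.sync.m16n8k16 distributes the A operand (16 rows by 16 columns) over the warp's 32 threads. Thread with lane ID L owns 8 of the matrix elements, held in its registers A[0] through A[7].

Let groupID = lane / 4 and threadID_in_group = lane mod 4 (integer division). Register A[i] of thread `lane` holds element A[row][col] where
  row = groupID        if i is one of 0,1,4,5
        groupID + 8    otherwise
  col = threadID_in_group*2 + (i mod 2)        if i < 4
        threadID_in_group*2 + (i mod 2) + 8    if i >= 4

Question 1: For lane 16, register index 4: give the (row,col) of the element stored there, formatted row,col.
4,8

L=16->gid=16>>2=4, tid=16&3=0
[4]->row 4+0=4  col 0·2+0+8=8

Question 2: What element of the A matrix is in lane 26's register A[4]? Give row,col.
6,12

lane 26: G=6 (26/4), T=2 (26%4)
i=4: r=6+0=6, c=2*2+0+8=12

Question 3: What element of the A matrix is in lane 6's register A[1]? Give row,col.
lane 6->6/4=1, 6 mod 4=2
i=1  r:1+0->1  c:2·2+1+0->5

1,5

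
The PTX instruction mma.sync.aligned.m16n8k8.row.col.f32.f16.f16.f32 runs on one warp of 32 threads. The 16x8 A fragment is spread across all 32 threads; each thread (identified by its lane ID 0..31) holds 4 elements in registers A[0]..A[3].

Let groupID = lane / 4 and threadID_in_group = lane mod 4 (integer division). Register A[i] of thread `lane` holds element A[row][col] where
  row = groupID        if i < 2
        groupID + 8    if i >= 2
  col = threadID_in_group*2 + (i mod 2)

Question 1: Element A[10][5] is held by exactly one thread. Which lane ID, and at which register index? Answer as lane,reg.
10,3

r=10→G=2,rhi=1  c=5→T=2,p=1
L=2*4+2=10  i=1*2+1=3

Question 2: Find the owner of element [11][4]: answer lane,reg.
r:11=>grp=3,rB=1  c:4=>tig=2,lo=0
L=3*4+2=14  i=1*2+0=2

14,2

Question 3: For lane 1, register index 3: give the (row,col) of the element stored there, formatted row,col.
8,3

lane 1: gid=0 (1/4), tid=1 (1%4)
i=3: r=0+8=8, c=1*2+1=3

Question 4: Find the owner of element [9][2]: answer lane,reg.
5,2

r: 9->gid=1,r8=1  c: 2->tid=1,i&1=0
L=1*4+1=5  i=1*2+0=2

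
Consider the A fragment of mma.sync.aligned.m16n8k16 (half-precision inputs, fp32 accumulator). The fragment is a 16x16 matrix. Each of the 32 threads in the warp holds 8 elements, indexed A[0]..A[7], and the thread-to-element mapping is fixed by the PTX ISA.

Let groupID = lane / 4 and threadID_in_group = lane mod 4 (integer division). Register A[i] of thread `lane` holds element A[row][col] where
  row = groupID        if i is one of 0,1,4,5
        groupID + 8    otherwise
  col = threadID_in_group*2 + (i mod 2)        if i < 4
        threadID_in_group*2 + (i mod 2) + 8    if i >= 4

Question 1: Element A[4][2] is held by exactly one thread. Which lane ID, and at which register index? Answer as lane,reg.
17,0

r:4=>grp=4,rB=0  c:2=>cB=0,tig=1,lo=0
L=4*4+1=17  i=0*4+0*2+0=0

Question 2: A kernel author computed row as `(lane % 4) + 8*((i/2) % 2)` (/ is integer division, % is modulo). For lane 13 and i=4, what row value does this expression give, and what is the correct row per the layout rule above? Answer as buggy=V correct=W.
buggy=1 correct=3

`(lane % 4) + 8*((i/2) % 2)`[13,4]->1
L=13->gid=13>>2=3, tid=13&3=1
[4]->row 3+0=3  col 1·2+0+8=10
row: 1 vs 3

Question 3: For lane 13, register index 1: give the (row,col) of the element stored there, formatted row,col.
3,3

L=13⇒gr=13>>2=3, th=13&3=1
[1]⇒row 3+0=3  col 1·2+1+0=3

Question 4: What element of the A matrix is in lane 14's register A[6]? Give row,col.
lane 14->14/4=3, 14 mod 4=2
i=6  r:3+8->11  c:2·2+0+8->12

11,12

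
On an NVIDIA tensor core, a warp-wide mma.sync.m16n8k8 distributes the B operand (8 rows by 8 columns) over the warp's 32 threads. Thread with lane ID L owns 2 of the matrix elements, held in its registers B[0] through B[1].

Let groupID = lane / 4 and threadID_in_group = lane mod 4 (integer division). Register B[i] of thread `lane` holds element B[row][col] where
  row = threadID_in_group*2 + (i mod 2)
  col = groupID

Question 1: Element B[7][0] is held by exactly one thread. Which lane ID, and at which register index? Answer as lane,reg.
3,1

c=0⇒gr=0  r=7⇒th=3,odd=1
L=0*4+3=3  i=1=1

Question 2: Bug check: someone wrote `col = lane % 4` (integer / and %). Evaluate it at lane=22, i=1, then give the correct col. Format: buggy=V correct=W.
`lane % 4`[22,1]→2
lane 22: G=5 (22/4), T=2 (22%4)
i=1: r=2*2+1=5, c=G=5
col: 2 vs 5

buggy=2 correct=5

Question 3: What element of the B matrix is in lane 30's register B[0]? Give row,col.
lane 30=>30/4=7, 30 mod 4=2
i=0  r:2·2+0=>4  c:7

4,7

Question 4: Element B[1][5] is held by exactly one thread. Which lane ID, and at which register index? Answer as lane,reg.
c=5->g=5  r=1->t=0,b0=1
L=5*4+0=20  i=1=1

20,1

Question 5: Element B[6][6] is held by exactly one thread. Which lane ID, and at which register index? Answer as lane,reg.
27,0

c=6->g=6  r=6->t=3,b0=0
L=6*4+3=27  i=0=0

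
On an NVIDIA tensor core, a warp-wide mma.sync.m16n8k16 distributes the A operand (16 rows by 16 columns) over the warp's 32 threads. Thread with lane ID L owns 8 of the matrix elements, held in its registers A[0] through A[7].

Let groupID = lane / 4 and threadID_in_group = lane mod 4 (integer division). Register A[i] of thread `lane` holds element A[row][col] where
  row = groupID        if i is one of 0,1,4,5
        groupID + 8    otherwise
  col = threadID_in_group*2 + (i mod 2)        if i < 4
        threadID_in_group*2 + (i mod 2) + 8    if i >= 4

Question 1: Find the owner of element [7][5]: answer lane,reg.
30,1

r=7→G=7,rhi=0  c=5→chi=0,T=2,p=1
L=7*4+2=30  i=0*4+0*2+1=1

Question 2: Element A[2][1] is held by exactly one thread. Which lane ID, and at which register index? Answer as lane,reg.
8,1

r: 2->gid=2,r8=0  c: 1->c8=0,tid=0,i&1=1
L=2*4+0=8  i=0*4+0*2+1=1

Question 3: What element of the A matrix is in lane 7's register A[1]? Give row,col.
L=7⇒gr=7>>2=1, th=7&3=3
[1]⇒row 1+0=1  col 3·2+1+0=7

1,7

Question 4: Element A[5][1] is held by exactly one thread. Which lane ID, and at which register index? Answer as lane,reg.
r: 5->gid=5,r8=0  c: 1->c8=0,tid=0,i&1=1
L=5*4+0=20  i=0*4+0*2+1=1

20,1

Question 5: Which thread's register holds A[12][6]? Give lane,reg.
19,2

r=12->g=4,rb=1  c=6->cb=0,t=3,b0=0
L=4*4+3=19  i=0*4+1*2+0=2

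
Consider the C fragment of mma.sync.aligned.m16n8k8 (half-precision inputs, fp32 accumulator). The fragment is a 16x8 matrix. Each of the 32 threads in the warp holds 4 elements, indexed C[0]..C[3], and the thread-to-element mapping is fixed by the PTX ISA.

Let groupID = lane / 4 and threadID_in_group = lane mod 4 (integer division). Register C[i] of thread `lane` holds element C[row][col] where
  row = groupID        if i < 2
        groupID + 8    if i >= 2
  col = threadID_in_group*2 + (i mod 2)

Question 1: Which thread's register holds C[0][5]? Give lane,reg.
2,1

r: 0->gid=0,r8=0  c: 5->tid=2,i&1=1
L=0*4+2=2  i=0*2+1=1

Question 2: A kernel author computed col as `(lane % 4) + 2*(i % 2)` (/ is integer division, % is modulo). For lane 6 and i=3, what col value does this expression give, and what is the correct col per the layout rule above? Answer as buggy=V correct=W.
buggy=4 correct=5

`(lane % 4) + 2*(i % 2)`[6,3]=>4
6: grp=1,tig=2
[3] (1+8,2*2+1) = (9,5)
col: 4 vs 5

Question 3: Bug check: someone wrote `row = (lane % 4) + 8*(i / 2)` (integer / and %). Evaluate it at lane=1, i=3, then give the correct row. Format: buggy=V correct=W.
buggy=9 correct=8

`(lane % 4) + 8*(i / 2)`[1,3]→9
1: G=0,T=1
[3] (0+8,1*2+1) = (8,3)
row: 9 vs 8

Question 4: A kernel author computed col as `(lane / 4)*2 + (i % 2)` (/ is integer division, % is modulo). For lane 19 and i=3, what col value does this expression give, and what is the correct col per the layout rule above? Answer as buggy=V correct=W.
buggy=9 correct=7

`(lane / 4)*2 + (i % 2)`[19,3]=>9
lane 19=>19/4=4, 19 mod 4=3
i=3  r:4+8=>12  c:2·3+1=>7
col: 9 vs 7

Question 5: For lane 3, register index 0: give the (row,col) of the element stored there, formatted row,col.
0,6

lane 3->3/4=0, 3 mod 4=3
i=0  r:0+0->0  c:2·3+0->6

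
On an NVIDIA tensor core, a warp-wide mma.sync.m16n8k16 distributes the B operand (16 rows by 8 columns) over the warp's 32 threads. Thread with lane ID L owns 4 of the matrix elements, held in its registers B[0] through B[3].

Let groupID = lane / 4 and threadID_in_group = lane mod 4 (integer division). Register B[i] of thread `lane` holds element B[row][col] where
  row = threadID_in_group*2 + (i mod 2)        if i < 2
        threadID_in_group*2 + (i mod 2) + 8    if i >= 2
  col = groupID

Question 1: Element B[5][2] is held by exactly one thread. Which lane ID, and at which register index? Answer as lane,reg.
10,1

c:2=>grp=2  r:5=>rB=0,tig=2,lo=1
L=2*4+2=10  i=0*2+1=1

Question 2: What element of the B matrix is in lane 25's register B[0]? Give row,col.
L=25=>grp=25>>2=6, tig=25&3=1
[0]=>row 1·2+0+0=2  col grp=6

2,6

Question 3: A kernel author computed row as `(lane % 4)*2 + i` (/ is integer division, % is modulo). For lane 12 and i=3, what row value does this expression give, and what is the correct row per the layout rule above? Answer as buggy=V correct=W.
`(lane % 4)*2 + i`[12,3]->3
L=12->gid=12>>2=3, tid=12&3=0
[3]->row 0·2+1+8=9  col gid=3
row: 3 vs 9

buggy=3 correct=9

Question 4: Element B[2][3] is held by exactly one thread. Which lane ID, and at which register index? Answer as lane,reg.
c=3->g=3  r=2->rb=0,t=1,b0=0
L=3*4+1=13  i=0*2+0=0

13,0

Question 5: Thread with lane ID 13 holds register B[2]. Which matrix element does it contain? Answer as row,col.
10,3

lane 13: gr=3 (13/4), th=1 (13%4)
i=2: r=1*2+0+8=10, c=gr=3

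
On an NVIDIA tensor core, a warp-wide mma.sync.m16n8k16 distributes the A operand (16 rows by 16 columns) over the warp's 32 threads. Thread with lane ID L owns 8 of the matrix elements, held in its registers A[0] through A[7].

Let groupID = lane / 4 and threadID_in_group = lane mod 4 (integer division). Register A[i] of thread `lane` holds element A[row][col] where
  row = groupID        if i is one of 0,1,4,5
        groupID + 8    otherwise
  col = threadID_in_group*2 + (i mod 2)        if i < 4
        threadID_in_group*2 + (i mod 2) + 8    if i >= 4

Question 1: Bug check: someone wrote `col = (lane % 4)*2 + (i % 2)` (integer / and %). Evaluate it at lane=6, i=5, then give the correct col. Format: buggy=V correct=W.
`(lane % 4)*2 + (i % 2)`[6,5]->5
6: g=1,t=2
[5] (1+0,2*2+1+8) = (1,13)
col: 5 vs 13

buggy=5 correct=13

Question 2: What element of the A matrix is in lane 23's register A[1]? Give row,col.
23: gr=5,th=3
[1] (5+0,3*2+1+0) = (5,7)

5,7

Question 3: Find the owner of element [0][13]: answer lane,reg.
r=0→G=0,rhi=0  c=13→chi=1,T=2,p=1
L=0*4+2=2  i=1*4+0*2+1=5

2,5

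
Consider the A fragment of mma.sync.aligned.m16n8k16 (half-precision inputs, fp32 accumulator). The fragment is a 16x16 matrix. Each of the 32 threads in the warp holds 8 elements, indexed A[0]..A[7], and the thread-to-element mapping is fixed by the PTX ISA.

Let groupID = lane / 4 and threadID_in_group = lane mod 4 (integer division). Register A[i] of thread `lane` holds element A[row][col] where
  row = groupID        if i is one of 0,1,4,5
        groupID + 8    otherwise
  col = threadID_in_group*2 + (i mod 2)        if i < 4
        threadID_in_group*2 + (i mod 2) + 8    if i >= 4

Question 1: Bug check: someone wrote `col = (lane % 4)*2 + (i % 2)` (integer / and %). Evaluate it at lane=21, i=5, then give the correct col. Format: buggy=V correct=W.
`(lane % 4)*2 + (i % 2)`[21,5]=>3
lane 21: grp=5 (21/4), tig=1 (21%4)
i=5: r=5+0=5, c=1*2+1+8=11
col: 3 vs 11

buggy=3 correct=11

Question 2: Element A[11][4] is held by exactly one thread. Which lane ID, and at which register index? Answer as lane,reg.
r:11=>grp=3,rB=1  c:4=>cB=0,tig=2,lo=0
L=3*4+2=14  i=0*4+1*2+0=2

14,2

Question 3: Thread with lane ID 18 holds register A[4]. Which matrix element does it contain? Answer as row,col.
4,12

lane 18→18/4=4, 18 mod 4=2
i=4  r:4+0→4  c:2·2+0+8→12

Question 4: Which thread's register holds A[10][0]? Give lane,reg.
r=10⇒gr=2,Rb=1  c=0⇒Cb=0,th=0,odd=0
L=2*4+0=8  i=0*4+1*2+0=2

8,2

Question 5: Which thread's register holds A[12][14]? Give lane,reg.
r=12->g=4,rb=1  c=14->cb=1,t=3,b0=0
L=4*4+3=19  i=1*4+1*2+0=6

19,6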